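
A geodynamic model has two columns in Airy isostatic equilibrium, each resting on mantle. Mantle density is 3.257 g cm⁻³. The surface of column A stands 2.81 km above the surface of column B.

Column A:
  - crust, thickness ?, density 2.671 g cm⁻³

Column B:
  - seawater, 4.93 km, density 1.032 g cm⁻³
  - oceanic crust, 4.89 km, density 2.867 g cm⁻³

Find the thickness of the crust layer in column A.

Take the compensation level at the base of the deeper column (depth z_c below the surface of column A) and equate Σ ρ_i t_i down to z_c; mantle fills any gap and the z_c terms cancel.
Column A: x×2.671 + (z_c − 0 − x)×3.257
Column B: 2.81×0 + 4.93×1.032 + 4.89×2.867 + (z_c − 2.81 − 9.82)×3.257
The z_c×3.257 term appears on both sides and cancels. Collect the known terms of each column as K = Σ(ρt)_known − 3.257 × (depth of known layers): K_A = 0 − 3.257×0 = 0; K_B = 19.10739 − 3.257×(2.81 + 9.82) = −22.02852.
Balance: K_A − x×(3.257 − 2.671) = K_B, so x = (K_A − K_B)/(3.257 − 2.671) = 22.0285/0.586 = 37.6 km.

37.6 km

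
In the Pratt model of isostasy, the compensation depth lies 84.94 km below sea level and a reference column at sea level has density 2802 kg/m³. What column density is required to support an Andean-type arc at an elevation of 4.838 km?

2650 kg/m³

Pratt balance: ρ_ref D = ρ (D + h).
ρ = ρ_ref D/(D + h) = 2802 × 84.94 km/(84.94 km + 4.838 km) = 2650 kg/m³.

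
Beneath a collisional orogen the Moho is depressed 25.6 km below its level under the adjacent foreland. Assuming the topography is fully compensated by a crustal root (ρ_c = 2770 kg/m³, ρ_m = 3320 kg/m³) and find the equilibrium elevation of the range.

5.08 km

By Archimedes' principle applied to the lithosphere: ρ_c h = (ρ_m − ρ_c) r.
h = r (ρ_m − ρ_c) / ρ_c = 25.6 km × (3320 − 2770) / 2770 = 5.08 km.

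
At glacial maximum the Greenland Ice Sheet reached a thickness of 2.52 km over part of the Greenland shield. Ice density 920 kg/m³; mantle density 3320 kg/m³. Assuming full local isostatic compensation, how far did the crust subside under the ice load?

By Archimedes' principle applied to the lithosphere: the ice load ρ_ice t is balanced by mantle displaced below, ρ_m s.
s = t ρ_ice / ρ_m = 2.52 km × 920/3320 = 0.698 km.

0.698 km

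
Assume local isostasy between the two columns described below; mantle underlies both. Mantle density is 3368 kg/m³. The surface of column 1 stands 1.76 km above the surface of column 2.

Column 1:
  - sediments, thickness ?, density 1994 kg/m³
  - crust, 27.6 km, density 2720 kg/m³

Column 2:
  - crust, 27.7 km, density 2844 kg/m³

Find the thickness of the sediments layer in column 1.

1.86 km

Take the compensation level at the base of the deeper column (depth z_c below the surface of column 1) and equate Σ ρ_i t_i down to z_c; mantle fills any gap and the z_c terms cancel.
Column 1: x×1994 + 27.6×2720 + (z_c − 27.6 − x)×3368
Column 2: 1.76×0 + 27.7×2844 + (z_c − 1.76 − 27.7)×3368
The z_c×3368 term appears on both sides and cancels. Collect the known terms of each column as K = Σ(ρt)_known − 3368 × (depth of known layers): K_1 = 75072 − 3368×27.6 = −17884.8; K_2 = 78778.8 − 3368×(1.76 + 27.7) = −20442.48.
Balance: K_1 − x×(3368 − 1994) = K_2, so x = (K_1 − K_2)/(3368 − 1994) = 2557.68/1374 = 1.86 km.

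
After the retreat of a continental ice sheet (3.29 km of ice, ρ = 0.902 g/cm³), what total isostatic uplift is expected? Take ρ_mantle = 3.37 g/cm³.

Removing the load lets mantle flow back in; uplift u satisfies ρ_ice t = ρ_m u.
u = t ρ_ice/ρ_m = 3.29 km × 0.902/3.37 = 0.881 km.

0.881 km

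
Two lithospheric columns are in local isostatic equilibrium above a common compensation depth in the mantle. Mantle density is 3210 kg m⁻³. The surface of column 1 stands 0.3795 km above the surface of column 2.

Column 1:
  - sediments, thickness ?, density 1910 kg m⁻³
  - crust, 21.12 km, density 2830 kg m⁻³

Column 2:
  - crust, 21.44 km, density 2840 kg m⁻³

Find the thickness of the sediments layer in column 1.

0.866 km

Take the compensation level at the base of the deeper column (depth z_c below the surface of column 1) and equate Σ ρ_i t_i down to z_c; mantle fills any gap and the z_c terms cancel.
Column 1: x×1910 + 21.12×2830 + (z_c − 21.12 − x)×3210
Column 2: 0.3795×0 + 21.44×2840 + (z_c − 0.3795 − 21.44)×3210
The z_c×3210 term appears on both sides and cancels. Collect the known terms of each column as K = Σ(ρt)_known − 3210 × (depth of known layers): K_1 = 59769.6 − 3210×21.12 = −8025.6; K_2 = 60889.6 − 3210×(0.3795 + 21.44) = −9150.995.
Balance: K_1 − x×(3210 − 1910) = K_2, so x = (K_1 − K_2)/(3210 − 1910) = 1125.39/1300 = 0.866 km.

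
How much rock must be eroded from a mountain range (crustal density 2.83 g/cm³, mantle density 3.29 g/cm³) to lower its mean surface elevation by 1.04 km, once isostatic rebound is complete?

Net drop Δ = e − u = e − e ρ_c/ρ_m = e (ρ_m − ρ_c)/ρ_m.
e = Δ ρ_m/(ρ_m − ρ_c) = 1.04 km × 3.29/0.46 = 7.44 km.

7.44 km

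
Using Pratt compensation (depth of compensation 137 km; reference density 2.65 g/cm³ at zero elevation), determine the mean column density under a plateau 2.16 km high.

Pratt balance: ρ_ref D = ρ (D + h).
ρ = ρ_ref D/(D + h) = 2.65 × 137 km/(137 km + 2.16 km) = 2.61 g/cm³.

2.61 g/cm³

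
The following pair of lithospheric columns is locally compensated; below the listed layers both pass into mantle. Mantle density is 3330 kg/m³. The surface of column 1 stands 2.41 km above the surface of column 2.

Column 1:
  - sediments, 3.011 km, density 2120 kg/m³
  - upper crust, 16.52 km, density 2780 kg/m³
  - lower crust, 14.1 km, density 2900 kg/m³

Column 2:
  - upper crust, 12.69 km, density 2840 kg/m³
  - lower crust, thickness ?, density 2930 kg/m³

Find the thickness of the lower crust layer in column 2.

11.4 km

Take the compensation level at the base of the deeper column (depth z_c below the surface of column 1) and equate Σ ρ_i t_i down to z_c; mantle fills any gap and the z_c terms cancel.
Column 1: 3.011×2120 + 16.52×2780 + 14.1×2900 + (z_c − 33.631)×3330
Column 2: 2.41×0 + 12.69×2840 + x×2930 + (z_c − 2.41 − 12.69 − x)×3330
The z_c×3330 term appears on both sides and cancels. Collect the known terms of each column as K = Σ(ρt)_known − 3330 × (depth of known layers): K_1 = 93198.92 − 3330×33.631 = −18792.31; K_2 = 36039.6 − 3330×(2.41 + 12.69) = −14243.4.
Balance: K_1 = K_2 − x×(3330 − 2930), so x = (K_2 − K_1)/(3330 − 2930) = 4548.91/400 = 11.4 km.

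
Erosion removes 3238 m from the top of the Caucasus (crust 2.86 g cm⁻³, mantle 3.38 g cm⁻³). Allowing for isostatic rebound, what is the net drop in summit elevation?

Rebound u = e ρ_c/ρ_m = 3238 m × 2.86/3.38 = 2740 m.
Net surface drop = e − u = 3238 m − 2740 m = e (ρ_m − ρ_c)/ρ_m = 498 m.

498 m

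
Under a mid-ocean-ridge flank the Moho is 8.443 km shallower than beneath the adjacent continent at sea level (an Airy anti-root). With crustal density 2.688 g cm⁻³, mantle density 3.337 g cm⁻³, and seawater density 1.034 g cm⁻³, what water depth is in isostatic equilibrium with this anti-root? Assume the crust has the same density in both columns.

Replacing a thickness d of crust by seawater at the top must be balanced by replacing crust with mantle at the base: d (ρ_c − ρ_w) = a (ρ_m − ρ_c).
d = a (ρ_m − ρ_c)/(ρ_c − ρ_w) = 8.443 km × 0.649/1.654 = 3.31 km.

3.31 km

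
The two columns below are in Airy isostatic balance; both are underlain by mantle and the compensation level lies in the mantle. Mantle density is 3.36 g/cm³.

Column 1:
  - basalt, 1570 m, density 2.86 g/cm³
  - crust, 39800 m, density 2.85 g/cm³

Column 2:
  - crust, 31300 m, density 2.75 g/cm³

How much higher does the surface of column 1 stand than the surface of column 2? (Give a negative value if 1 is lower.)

592 m

For any compensation level in the mantle, the mantle terms cancel and isostasy reduces to e = (Σt_1 − Σt_2) − (Σ(ρt)_1 − Σ(ρt)_2) / ρ_m.
Σt_1 = 41370 m; Σt_2 = 31300 m; Σ(ρt)_1 = 117920.2; Σ(ρt)_2 = 86075 (in m·g/cm³).
e = (41370 − 31300) − (117920.2 − 86075) / 3.36 = 592 m.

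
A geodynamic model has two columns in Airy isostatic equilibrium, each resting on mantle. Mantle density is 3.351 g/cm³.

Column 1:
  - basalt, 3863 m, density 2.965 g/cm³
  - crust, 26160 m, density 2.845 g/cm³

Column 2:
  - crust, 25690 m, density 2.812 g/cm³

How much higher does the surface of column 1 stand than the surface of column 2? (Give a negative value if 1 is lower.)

For any compensation level in the mantle, the mantle terms cancel and isostasy reduces to e = (Σt_1 − Σt_2) − (Σ(ρt)_1 − Σ(ρt)_2) / ρ_m.
Σt_1 = 30023 m; Σt_2 = 25690 m; Σ(ρt)_1 = 85878.995; Σ(ρt)_2 = 72240.28 (in m·g/cm³).
e = (30023 − 25690) − (85878.995 − 72240.28) / 3.351 = 263 m.

263 m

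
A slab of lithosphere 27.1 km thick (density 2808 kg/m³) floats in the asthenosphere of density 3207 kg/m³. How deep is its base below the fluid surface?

Draft d = t ρ_obj/ρ_fluid = 27.1 km × 2808/3207 = 23.7 km.

23.7 km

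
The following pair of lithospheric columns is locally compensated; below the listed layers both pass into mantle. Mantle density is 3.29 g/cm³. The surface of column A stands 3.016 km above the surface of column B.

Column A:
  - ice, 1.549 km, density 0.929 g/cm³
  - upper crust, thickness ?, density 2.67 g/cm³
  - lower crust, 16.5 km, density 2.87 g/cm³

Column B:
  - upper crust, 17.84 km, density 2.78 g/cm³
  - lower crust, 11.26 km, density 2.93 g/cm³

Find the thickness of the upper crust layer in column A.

20.1 km

Take the compensation level at the base of the deeper column (depth z_c below the surface of column A) and equate Σ ρ_i t_i down to z_c; mantle fills any gap and the z_c terms cancel.
Column A: 1.549×0.929 + x×2.67 + 16.5×2.87 + (z_c − 18.049 − x)×3.29
Column B: 3.016×0 + 17.84×2.78 + 11.26×2.93 + (z_c − 3.016 − 29.1)×3.29
The z_c×3.29 term appears on both sides and cancels. Collect the known terms of each column as K = Σ(ρt)_known − 3.29 × (depth of known layers): K_A = 48.794021 − 3.29×18.049 = −10.587189; K_B = 82.587 − 3.29×(3.016 + 29.1) = −23.07464.
Balance: K_A − x×(3.29 − 2.67) = K_B, so x = (K_A − K_B)/(3.29 − 2.67) = 12.4875/0.62 = 20.1 km.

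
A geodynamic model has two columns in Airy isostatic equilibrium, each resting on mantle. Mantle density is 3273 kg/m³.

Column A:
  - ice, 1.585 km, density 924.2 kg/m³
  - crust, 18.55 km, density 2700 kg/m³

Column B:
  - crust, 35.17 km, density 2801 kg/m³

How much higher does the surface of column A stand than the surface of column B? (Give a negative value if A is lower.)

For any compensation level in the mantle, the mantle terms cancel and isostasy reduces to e = (Σt_A − Σt_B) − (Σ(ρt)_A − Σ(ρt)_B) / ρ_m.
Σt_A = 20.135 km; Σt_B = 35.17 km; Σ(ρt)_A = 51549.857; Σ(ρt)_B = 98511.17 (in km·kg/m³).
e = (20.135 − 35.17) − (51549.857 − 98511.17) / 3273 = −0.687 km.

−0.687 km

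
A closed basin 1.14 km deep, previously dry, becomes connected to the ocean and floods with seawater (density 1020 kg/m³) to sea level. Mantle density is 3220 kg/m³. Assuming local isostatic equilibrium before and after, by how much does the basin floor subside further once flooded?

0.529 km

After flooding the water column is d + s deep. Its weight must equal the weight of mantle displaced by the extra subsidence s: (d + s) ρ_w = s ρ_m.
s = d ρ_w / (ρ_m − ρ_w) = 1.14 km × 1020/(3220 − 1020) = 0.529 km.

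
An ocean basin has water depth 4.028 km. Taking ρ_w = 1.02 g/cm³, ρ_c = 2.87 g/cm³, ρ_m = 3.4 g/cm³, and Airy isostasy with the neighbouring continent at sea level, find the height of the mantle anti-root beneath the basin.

14.1 km

Isostatic balance requires: replacing crust with seawater at the top is compensated by replacing crust with mantle at the base: d (ρ_c − ρ_w) = a (ρ_m − ρ_c).
a = d (ρ_c − ρ_w)/(ρ_m − ρ_c) = 4.028 km × 1.85/0.53 = 14.1 km.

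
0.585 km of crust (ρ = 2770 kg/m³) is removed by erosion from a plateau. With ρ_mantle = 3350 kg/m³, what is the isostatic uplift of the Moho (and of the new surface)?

Unloading: uplift u = e ρ_c/ρ_m = 0.585 km × 2770/3350 = 0.484 km.

0.484 km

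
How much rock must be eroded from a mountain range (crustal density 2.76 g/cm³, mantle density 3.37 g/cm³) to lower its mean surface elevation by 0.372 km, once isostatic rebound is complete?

2.06 km

Net drop Δ = e − u = e − e ρ_c/ρ_m = e (ρ_m − ρ_c)/ρ_m.
e = Δ ρ_m/(ρ_m − ρ_c) = 0.372 km × 3.37/0.61 = 2.06 km.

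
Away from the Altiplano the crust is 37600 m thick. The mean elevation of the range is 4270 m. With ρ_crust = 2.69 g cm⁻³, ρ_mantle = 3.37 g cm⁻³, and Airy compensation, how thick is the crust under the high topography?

58800 m

Root depth r = h ρ_c / (ρ_m − ρ_c) = 4270 m × 2.69 / 0.68 = 16890 m.
Total thickness = T + h + r = 37600 m + 4270 m + 16890 m = 58800 m.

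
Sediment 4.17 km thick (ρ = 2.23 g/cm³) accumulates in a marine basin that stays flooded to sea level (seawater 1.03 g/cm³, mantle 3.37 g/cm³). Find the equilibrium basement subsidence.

Submarine loading: the sediment displaces seawater, and the subsidence is in turn flooded, so s (ρ_m − ρ_w) = t (ρ_sed − ρ_w).
s = 4.17 km × (2.23 − 1.03) / (3.37 − 1.03) = 2.14 km.

2.14 km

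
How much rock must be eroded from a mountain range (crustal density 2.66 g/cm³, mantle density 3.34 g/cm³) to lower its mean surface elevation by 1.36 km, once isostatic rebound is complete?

6.68 km

Net drop Δ = e − u = e − e ρ_c/ρ_m = e (ρ_m − ρ_c)/ρ_m.
e = Δ ρ_m/(ρ_m − ρ_c) = 1.36 km × 3.34/0.68 = 6.68 km.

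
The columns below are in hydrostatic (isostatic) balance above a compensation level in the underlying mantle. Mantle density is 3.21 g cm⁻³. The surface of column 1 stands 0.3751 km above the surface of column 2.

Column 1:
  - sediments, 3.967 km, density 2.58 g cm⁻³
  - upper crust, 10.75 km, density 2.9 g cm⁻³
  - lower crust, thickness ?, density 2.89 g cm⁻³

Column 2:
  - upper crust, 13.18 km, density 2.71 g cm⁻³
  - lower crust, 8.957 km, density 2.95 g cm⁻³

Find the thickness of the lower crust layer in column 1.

13.4 km

Take the compensation level at the base of the deeper column (depth z_c below the surface of column 1) and equate Σ ρ_i t_i down to z_c; mantle fills any gap and the z_c terms cancel.
Column 1: 3.967×2.58 + 10.75×2.9 + x×2.89 + (z_c − 14.717 − x)×3.21
Column 2: 0.3751×0 + 13.18×2.71 + 8.957×2.95 + (z_c − 0.3751 − 22.137)×3.21
The z_c×3.21 term appears on both sides and cancels. Collect the known terms of each column as K = Σ(ρt)_known − 3.21 × (depth of known layers): K_1 = 41.40986 − 3.21×14.717 = −5.83171; K_2 = 62.14095 − 3.21×(0.3751 + 22.137) = −10.122891.
Balance: K_1 − x×(3.21 − 2.89) = K_2, so x = (K_1 − K_2)/(3.21 − 2.89) = 4.29118/0.32 = 13.4 km.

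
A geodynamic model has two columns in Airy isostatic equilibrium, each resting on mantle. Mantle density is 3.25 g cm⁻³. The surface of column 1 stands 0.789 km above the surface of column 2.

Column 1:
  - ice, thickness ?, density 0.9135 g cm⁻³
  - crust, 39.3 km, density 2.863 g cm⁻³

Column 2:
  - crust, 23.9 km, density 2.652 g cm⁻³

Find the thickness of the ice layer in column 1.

0.705 km

Take the compensation level at the base of the deeper column (depth z_c below the surface of column 1) and equate Σ ρ_i t_i down to z_c; mantle fills any gap and the z_c terms cancel.
Column 1: x×0.9135 + 39.3×2.863 + (z_c − 39.3 − x)×3.25
Column 2: 0.789×0 + 23.9×2.652 + (z_c − 0.789 − 23.9)×3.25
The z_c×3.25 term appears on both sides and cancels. Collect the known terms of each column as K = Σ(ρt)_known − 3.25 × (depth of known layers): K_1 = 112.5159 − 3.25×39.3 = −15.2091; K_2 = 63.3828 − 3.25×(0.789 + 23.9) = −16.85645.
Balance: K_1 − x×(3.25 − 0.9135) = K_2, so x = (K_1 − K_2)/(3.25 − 0.9135) = 1.64735/2.3365 = 0.705 km.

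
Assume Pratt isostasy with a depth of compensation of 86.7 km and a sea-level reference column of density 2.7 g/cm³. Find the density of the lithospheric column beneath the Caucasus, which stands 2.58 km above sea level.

2.62 g/cm³

Pratt balance: ρ_ref D = ρ (D + h).
ρ = ρ_ref D/(D + h) = 2.7 × 86.7 km/(86.7 km + 2.58 km) = 2.62 g/cm³.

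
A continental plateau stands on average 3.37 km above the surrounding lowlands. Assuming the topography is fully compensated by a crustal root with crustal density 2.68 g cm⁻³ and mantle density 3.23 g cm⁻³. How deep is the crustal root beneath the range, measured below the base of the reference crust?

16.4 km

For local isostatic compensation: the weight of the topography is balanced by the buoyancy of the root, ρ_c h = (ρ_m − ρ_c) r.
r = h · ρ_c / (ρ_m − ρ_c) = 3.37 km × 2.68 / (3.23 − 2.68) = 16.4 km.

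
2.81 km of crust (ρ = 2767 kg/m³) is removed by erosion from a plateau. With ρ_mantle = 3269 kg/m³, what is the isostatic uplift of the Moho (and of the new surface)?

Unloading: uplift u = e ρ_c/ρ_m = 2.81 km × 2767/3269 = 2.38 km.

2.38 km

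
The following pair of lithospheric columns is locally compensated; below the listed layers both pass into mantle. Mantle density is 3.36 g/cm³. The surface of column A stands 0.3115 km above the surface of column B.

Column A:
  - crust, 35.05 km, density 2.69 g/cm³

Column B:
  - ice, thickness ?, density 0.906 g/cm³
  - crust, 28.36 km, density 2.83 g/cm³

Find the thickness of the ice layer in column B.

Take the compensation level at the base of the deeper column (depth z_c below the surface of column A) and equate Σ ρ_i t_i down to z_c; mantle fills any gap and the z_c terms cancel.
Column A: 35.05×2.69 + (z_c − 35.05)×3.36
Column B: 0.3115×0 + x×0.906 + 28.36×2.83 + (z_c − 0.3115 − 28.36 − x)×3.36
The z_c×3.36 term appears on both sides and cancels. Collect the known terms of each column as K = Σ(ρt)_known − 3.36 × (depth of known layers): K_A = 94.2845 − 3.36×35.05 = −23.4835; K_B = 80.2588 − 3.36×(0.3115 + 28.36) = −16.07744.
Balance: K_A = K_B − x×(3.36 − 0.906), so x = (K_B − K_A)/(3.36 − 0.906) = 7.40606/2.454 = 3.02 km.

3.02 km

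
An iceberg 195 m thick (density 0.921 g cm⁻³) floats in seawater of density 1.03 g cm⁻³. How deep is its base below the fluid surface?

174 m

Draft d = t ρ_obj/ρ_fluid = 195 m × 0.921/1.03 = 174 m.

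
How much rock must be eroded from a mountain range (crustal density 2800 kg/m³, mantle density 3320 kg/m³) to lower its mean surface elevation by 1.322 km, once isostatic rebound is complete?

8.44 km

Net drop Δ = e − u = e − e ρ_c/ρ_m = e (ρ_m − ρ_c)/ρ_m.
e = Δ ρ_m/(ρ_m − ρ_c) = 1.322 km × 3320/520 = 8.44 km.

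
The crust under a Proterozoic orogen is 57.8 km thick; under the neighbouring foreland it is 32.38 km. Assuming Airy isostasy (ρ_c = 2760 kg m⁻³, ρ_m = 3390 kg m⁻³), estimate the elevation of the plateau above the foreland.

4.72 km

Excess crust Δ = 57.8 km − 32.38 km = 25.42 km, split between elevation h and root r with h + r = Δ.
Airy balance ρ_c h = (ρ_m − ρ_c) r gives r = h ρ_c/(ρ_m − ρ_c), so h (1 + ρ_c/(ρ_m − ρ_c)) = Δ, i.e. h = Δ (ρ_m − ρ_c)/ρ_m.
h = 25.42 km × 630/3390 = 4.72 km.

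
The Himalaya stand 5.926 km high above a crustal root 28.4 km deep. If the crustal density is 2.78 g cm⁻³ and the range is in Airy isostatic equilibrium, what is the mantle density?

3.36 g cm⁻³

Airy balance: ρ_c h = (ρ_m − ρ_c) r → ρ_m = ρ_c (1 + h/r).
ρ_m = 2.78 × (1 + 5.926 km/28.4 km) = 3.36 g cm⁻³.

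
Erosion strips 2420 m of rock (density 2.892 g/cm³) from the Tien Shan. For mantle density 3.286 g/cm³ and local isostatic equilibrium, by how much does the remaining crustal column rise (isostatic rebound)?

2130 m

Unloading: uplift u = e ρ_c/ρ_m = 2420 m × 2.892/3.286 = 2130 m.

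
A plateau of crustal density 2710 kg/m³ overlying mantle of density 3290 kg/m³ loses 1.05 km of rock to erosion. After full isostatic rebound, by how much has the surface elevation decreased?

0.185 km

Rebound u = e ρ_c/ρ_m = 1.05 km × 2710/3290 = 0.8649 km.
Net surface drop = e − u = 1.05 km − 0.8649 km = e (ρ_m − ρ_c)/ρ_m = 0.185 km.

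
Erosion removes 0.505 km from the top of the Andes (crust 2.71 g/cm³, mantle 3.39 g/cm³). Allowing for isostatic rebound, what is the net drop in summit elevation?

0.101 km

Rebound u = e ρ_c/ρ_m = 0.505 km × 2.71/3.39 = 0.4037 km.
Net surface drop = e − u = 0.505 km − 0.4037 km = e (ρ_m − ρ_c)/ρ_m = 0.101 km.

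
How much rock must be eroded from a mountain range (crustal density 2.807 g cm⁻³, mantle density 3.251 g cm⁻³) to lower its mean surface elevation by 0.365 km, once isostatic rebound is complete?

2.67 km

Net drop Δ = e − u = e − e ρ_c/ρ_m = e (ρ_m − ρ_c)/ρ_m.
e = Δ ρ_m/(ρ_m − ρ_c) = 0.365 km × 3.251/0.444 = 2.67 km.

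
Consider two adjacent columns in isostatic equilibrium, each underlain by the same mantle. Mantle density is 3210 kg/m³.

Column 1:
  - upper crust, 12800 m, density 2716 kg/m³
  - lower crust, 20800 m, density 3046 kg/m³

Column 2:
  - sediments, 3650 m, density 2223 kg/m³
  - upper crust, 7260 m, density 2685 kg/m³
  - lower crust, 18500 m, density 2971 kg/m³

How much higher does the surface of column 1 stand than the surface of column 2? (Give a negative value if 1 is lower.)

For any compensation level in the mantle, the mantle terms cancel and isostasy reduces to e = (Σt_1 − Σt_2) − (Σ(ρt)_1 − Σ(ρt)_2) / ρ_m.
Σt_1 = 33600 m; Σt_2 = 29410 m; Σ(ρt)_1 = 98121600; Σ(ρt)_2 = 82570550 (in m·kg/m³).
e = (33600 − 29410) − (98121600 − 82570550) / 3210 = −655 m.

−655 m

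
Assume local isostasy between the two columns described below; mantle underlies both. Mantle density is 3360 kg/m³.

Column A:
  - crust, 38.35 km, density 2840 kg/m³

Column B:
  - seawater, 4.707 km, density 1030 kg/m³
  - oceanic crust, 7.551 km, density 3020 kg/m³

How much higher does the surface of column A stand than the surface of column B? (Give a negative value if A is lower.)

For any compensation level in the mantle, the mantle terms cancel and isostasy reduces to e = (Σt_A − Σt_B) − (Σ(ρt)_A − Σ(ρt)_B) / ρ_m.
Σt_A = 38.35 km; Σt_B = 12.258 km; Σ(ρt)_A = 108914; Σ(ρt)_B = 27652.23 (in km·kg/m³).
e = (38.35 − 12.258) − (108914 − 27652.23) / 3360 = 1.91 km.

1.91 km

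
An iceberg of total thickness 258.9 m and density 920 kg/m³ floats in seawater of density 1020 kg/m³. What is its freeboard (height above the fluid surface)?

Floating equilibrium: submerged depth d = t ρ_obj/ρ_fluid = 258.9 m × 920/1020 = 233.5 m.
Freeboard = t − d = 258.9 m − 233.5 m = 25.4 m.

25.4 m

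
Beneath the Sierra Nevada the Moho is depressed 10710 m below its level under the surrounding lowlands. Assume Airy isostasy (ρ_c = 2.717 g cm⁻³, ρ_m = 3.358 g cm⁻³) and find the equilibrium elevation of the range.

2530 m

Isostatic balance requires: ρ_c h = (ρ_m − ρ_c) r.
h = r (ρ_m − ρ_c) / ρ_c = 10710 m × (3.358 − 2.717) / 2.717 = 2530 m.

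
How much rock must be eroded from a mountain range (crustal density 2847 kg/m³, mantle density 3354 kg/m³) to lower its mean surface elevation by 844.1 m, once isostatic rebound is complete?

Net drop Δ = e − u = e − e ρ_c/ρ_m = e (ρ_m − ρ_c)/ρ_m.
e = Δ ρ_m/(ρ_m − ρ_c) = 844.1 m × 3354/507 = 5580 m.

5580 m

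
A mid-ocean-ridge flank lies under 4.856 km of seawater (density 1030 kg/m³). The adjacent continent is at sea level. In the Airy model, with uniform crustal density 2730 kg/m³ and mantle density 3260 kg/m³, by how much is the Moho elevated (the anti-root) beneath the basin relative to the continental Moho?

15.6 km

Equating mass per unit area of the two columns: replacing crust with seawater at the top is compensated by replacing crust with mantle at the base: d (ρ_c − ρ_w) = a (ρ_m − ρ_c).
a = d (ρ_c − ρ_w)/(ρ_m − ρ_c) = 4.856 km × 1700/530 = 15.6 km.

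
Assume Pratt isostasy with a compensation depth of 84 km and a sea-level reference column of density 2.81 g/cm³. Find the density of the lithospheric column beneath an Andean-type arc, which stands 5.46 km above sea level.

Pratt balance: ρ_ref D = ρ (D + h).
ρ = ρ_ref D/(D + h) = 2.81 × 84 km/(84 km + 5.46 km) = 2.64 g/cm³.

2.64 g/cm³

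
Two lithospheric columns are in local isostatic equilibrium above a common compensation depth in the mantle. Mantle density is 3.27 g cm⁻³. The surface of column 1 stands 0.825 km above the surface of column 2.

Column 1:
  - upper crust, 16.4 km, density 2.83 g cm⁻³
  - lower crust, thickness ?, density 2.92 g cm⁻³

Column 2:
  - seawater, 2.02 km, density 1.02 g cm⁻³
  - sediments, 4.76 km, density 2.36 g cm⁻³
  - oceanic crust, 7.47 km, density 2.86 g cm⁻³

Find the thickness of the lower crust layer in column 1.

Take the compensation level at the base of the deeper column (depth z_c below the surface of column 1) and equate Σ ρ_i t_i down to z_c; mantle fills any gap and the z_c terms cancel.
Column 1: 16.4×2.83 + x×2.92 + (z_c − 16.4 − x)×3.27
Column 2: 0.825×0 + 2.02×1.02 + 4.76×2.36 + 7.47×2.86 + (z_c − 0.825 − 14.25)×3.27
The z_c×3.27 term appears on both sides and cancels. Collect the known terms of each column as K = Σ(ρt)_known − 3.27 × (depth of known layers): K_1 = 46.412 − 3.27×16.4 = −7.216; K_2 = 34.6582 − 3.27×(0.825 + 14.25) = −14.63705.
Balance: K_1 − x×(3.27 − 2.92) = K_2, so x = (K_1 − K_2)/(3.27 − 2.92) = 7.42105/0.35 = 21.2 km.

21.2 km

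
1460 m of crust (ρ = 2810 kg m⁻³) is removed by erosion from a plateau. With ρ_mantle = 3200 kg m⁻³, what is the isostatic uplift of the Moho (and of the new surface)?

Unloading: uplift u = e ρ_c/ρ_m = 1460 m × 2810/3200 = 1280 m.

1280 m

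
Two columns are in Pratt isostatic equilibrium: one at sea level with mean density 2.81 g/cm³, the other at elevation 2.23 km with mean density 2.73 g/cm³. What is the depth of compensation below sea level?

ρ_ref D = ρ (D + h) → D (ρ_ref − ρ) = ρ h.
D = ρ h/(ρ_ref − ρ) = 2.73 × 2.23 km/(2.81 − 2.73) = 76.1 km.

76.1 km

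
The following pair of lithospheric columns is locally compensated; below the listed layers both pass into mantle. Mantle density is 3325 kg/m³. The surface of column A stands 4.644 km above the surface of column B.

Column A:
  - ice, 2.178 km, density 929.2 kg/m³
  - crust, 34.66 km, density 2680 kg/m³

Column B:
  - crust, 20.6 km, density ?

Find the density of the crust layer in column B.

2740 kg/m³

Take the compensation level at the base of the deeper column (depth z_c below the surface of column A) and equate Σ ρ_i t_i down to z_c; mantle fills any gap and the z_c terms cancel.
Column A: 2.178×929.2 + 34.66×2680 + (z_c − 36.838)×3325
Column B: 4.644×0 + 20.6×ρ + (z_c − 4.644 − 20.6)×3325
The z_c×3325 term appears on both sides and cancels. Collect the known terms of each column as K = Σ(ρt)_known − 3325 × (depth of known layers): K_A = 94912.5976 − 3325×36.838 = −27573.7524; K_B = 0 − 3325×(4.644 + 20.6) = −83936.3.
Balance: K_A = K_B + 20.6×ρ, so ρ = (K_A − K_B)/20.6 = 56362.5/20.6 = 2740 kg/m³.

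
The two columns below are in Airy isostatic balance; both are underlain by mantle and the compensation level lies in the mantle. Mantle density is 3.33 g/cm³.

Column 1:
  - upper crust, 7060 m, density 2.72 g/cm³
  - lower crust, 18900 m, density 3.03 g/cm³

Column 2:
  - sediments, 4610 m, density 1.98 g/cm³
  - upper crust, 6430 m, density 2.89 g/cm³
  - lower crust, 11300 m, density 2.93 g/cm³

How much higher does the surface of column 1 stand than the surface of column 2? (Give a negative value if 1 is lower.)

For any compensation level in the mantle, the mantle terms cancel and isostasy reduces to e = (Σt_1 − Σt_2) − (Σ(ρt)_1 − Σ(ρt)_2) / ρ_m.
Σt_1 = 25960 m; Σt_2 = 22340 m; Σ(ρt)_1 = 76470.2; Σ(ρt)_2 = 60819.5 (in m·g/cm³).
e = (25960 − 22340) − (76470.2 − 60819.5) / 3.33 = −1080 m.

−1080 m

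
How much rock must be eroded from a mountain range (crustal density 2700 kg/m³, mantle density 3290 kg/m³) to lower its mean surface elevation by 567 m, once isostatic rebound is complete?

3160 m

Net drop Δ = e − u = e − e ρ_c/ρ_m = e (ρ_m − ρ_c)/ρ_m.
e = Δ ρ_m/(ρ_m − ρ_c) = 567 m × 3290/590 = 3160 m.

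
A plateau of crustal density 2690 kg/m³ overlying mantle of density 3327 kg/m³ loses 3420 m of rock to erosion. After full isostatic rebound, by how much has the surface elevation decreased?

655 m

Rebound u = e ρ_c/ρ_m = 3420 m × 2690/3327 = 2765 m.
Net surface drop = e − u = 3420 m − 2765 m = e (ρ_m − ρ_c)/ρ_m = 655 m.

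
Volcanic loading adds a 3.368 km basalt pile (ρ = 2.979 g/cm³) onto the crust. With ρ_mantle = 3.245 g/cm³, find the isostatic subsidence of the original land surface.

Subaerial loading: s = t ρ_load / ρ_m.
s = 3.368 km × 2.979/3.245 = 3.09 km.

3.09 km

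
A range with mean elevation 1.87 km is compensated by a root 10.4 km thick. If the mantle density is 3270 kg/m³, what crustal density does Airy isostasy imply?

ρ_c h = (ρ_m − ρ_c) r → ρ_c (h + r) = ρ_m r → ρ_c = ρ_m r / (h + r).
ρ_c = 3270 × 10.4 km / (1.87 km + 10.4 km) = 2770 kg/m³.

2770 kg/m³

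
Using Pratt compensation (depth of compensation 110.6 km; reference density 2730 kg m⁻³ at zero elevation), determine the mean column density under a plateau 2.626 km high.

Pratt balance: ρ_ref D = ρ (D + h).
ρ = ρ_ref D/(D + h) = 2730 × 110.6 km/(110.6 km + 2.626 km) = 2670 kg m⁻³.

2670 kg m⁻³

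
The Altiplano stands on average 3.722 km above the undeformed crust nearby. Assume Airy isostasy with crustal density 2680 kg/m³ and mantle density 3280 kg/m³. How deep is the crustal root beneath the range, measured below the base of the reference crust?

By Archimedes' principle applied to the lithosphere: the weight of the topography is balanced by the buoyancy of the root, ρ_c h = (ρ_m − ρ_c) r.
r = h · ρ_c / (ρ_m − ρ_c) = 3.722 km × 2680 / (3280 − 2680) = 16.6 km.

16.6 km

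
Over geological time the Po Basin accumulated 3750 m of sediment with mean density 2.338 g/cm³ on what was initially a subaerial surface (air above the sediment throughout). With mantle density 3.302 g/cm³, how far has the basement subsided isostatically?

Subaerial load: s = t ρ_sed / ρ_m = 3750 m × 2.338/3.302 = 2660 m.

2660 m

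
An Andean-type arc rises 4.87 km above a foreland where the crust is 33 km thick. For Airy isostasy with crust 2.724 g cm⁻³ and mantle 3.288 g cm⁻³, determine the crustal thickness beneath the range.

Root depth r = h ρ_c / (ρ_m − ρ_c) = 4.87 km × 2.724 / 0.564 = 23.52 km.
Total thickness = T + h + r = 33 km + 4.87 km + 23.52 km = 61.4 km.

61.4 km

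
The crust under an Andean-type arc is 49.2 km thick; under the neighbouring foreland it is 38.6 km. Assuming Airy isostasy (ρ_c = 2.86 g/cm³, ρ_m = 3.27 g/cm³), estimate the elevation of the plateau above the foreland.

1.33 km

Excess crust Δ = 49.2 km − 38.6 km = 10.6 km, split between elevation h and root r with h + r = Δ.
Airy balance ρ_c h = (ρ_m − ρ_c) r gives r = h ρ_c/(ρ_m − ρ_c), so h (1 + ρ_c/(ρ_m − ρ_c)) = Δ, i.e. h = Δ (ρ_m − ρ_c)/ρ_m.
h = 10.6 km × 0.41/3.27 = 1.33 km.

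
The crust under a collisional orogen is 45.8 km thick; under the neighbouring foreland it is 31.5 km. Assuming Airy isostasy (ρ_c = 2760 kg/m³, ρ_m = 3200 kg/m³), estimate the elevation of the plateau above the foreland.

1.97 km

Excess crust Δ = 45.8 km − 31.5 km = 14.3 km, split between elevation h and root r with h + r = Δ.
Airy balance ρ_c h = (ρ_m − ρ_c) r gives r = h ρ_c/(ρ_m − ρ_c), so h (1 + ρ_c/(ρ_m − ρ_c)) = Δ, i.e. h = Δ (ρ_m − ρ_c)/ρ_m.
h = 14.3 km × 440/3200 = 1.97 km.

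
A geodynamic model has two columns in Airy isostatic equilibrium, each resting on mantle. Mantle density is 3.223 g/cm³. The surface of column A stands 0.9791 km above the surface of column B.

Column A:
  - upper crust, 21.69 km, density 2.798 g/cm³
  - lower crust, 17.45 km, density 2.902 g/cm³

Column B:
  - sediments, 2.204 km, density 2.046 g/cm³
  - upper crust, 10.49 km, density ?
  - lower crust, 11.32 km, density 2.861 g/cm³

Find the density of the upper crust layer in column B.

Take the compensation level at the base of the deeper column (depth z_c below the surface of column A) and equate Σ ρ_i t_i down to z_c; mantle fills any gap and the z_c terms cancel.
Column A: 21.69×2.798 + 17.45×2.902 + (z_c − 39.14)×3.223
Column B: 0.9791×0 + 2.204×2.046 + 10.49×ρ + 11.32×2.861 + (z_c − 0.9791 − 24.014)×3.223
The z_c×3.223 term appears on both sides and cancels. Collect the known terms of each column as K = Σ(ρt)_known − 3.223 × (depth of known layers): K_A = 111.32852 − 3.223×39.14 = −14.8197; K_B = 36.895904 − 3.223×(0.9791 + 24.014) = −43.6568573.
Balance: K_A = K_B + 10.49×ρ, so ρ = (K_A − K_B)/10.49 = 28.8372/10.49 = 2.75 g/cm³.

2.75 g/cm³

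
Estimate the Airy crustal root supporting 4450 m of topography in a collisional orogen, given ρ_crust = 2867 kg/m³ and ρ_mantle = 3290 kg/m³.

30200 m

In Airy isostatic equilibrium: the weight of the topography is balanced by the buoyancy of the root, ρ_c h = (ρ_m − ρ_c) r.
r = h · ρ_c / (ρ_m − ρ_c) = 4450 m × 2867 / (3290 − 2867) = 30200 m.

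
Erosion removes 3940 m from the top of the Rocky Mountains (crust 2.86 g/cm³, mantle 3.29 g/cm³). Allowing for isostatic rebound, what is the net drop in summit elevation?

Rebound u = e ρ_c/ρ_m = 3940 m × 2.86/3.29 = 3425 m.
Net surface drop = e − u = 3940 m − 3425 m = e (ρ_m − ρ_c)/ρ_m = 515 m.

515 m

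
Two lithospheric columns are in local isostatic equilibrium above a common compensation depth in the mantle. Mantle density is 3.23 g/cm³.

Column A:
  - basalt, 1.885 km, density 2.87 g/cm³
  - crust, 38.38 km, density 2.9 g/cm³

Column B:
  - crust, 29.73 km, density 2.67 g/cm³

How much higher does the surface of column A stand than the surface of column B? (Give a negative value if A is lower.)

For any compensation level in the mantle, the mantle terms cancel and isostasy reduces to e = (Σt_A − Σt_B) − (Σ(ρt)_A − Σ(ρt)_B) / ρ_m.
Σt_A = 40.265 km; Σt_B = 29.73 km; Σ(ρt)_A = 116.71195; Σ(ρt)_B = 79.3791 (in km·g/cm³).
e = (40.265 − 29.73) − (116.71195 − 79.3791) / 3.23 = −1.02 km.

−1.02 km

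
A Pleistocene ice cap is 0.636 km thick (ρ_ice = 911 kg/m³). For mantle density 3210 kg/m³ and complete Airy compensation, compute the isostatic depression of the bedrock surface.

For local isostatic compensation: the ice load ρ_ice t is balanced by mantle displaced below, ρ_m s.
s = t ρ_ice / ρ_m = 0.636 km × 911/3210 = 0.18 km.

0.18 km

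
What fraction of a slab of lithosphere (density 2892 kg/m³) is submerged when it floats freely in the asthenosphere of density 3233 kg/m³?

0.895

Submerged fraction = ρ_obj/ρ_fluid = 2892/3233 = 0.895.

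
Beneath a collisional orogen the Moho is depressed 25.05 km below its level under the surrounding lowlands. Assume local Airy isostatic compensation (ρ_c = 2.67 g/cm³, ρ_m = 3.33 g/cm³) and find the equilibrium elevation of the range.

6.19 km

In Airy isostatic equilibrium: ρ_c h = (ρ_m − ρ_c) r.
h = r (ρ_m − ρ_c) / ρ_c = 25.05 km × (3.33 − 2.67) / 2.67 = 6.19 km.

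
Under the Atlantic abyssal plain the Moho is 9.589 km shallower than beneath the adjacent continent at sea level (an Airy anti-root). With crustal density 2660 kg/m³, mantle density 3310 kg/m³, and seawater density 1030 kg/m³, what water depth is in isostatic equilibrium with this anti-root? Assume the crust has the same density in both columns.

3.82 km

Replacing a thickness d of crust by seawater at the top must be balanced by replacing crust with mantle at the base: d (ρ_c − ρ_w) = a (ρ_m − ρ_c).
d = a (ρ_m − ρ_c)/(ρ_c − ρ_w) = 9.589 km × 650/1630 = 3.82 km.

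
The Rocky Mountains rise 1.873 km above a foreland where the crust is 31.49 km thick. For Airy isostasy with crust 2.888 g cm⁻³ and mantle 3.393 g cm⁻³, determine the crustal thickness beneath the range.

44.1 km

Root depth r = h ρ_c / (ρ_m − ρ_c) = 1.873 km × 2.888 / 0.505 = 10.71 km.
Total thickness = T + h + r = 31.49 km + 1.873 km + 10.71 km = 44.1 km.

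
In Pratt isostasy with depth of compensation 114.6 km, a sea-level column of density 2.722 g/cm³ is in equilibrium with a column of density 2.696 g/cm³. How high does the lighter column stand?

ρ_ref D = ρ (D + h) → h = D (ρ_ref − ρ)/ρ.
h = 114.6 km × (2.722 − 2.696)/2.696 = 1.11 km.

1.11 km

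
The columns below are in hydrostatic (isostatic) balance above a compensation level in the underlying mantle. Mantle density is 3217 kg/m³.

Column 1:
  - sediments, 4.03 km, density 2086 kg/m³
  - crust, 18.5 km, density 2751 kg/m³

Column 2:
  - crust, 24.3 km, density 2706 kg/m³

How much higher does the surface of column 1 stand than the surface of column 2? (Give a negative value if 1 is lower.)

0.237 km

For any compensation level in the mantle, the mantle terms cancel and isostasy reduces to e = (Σt_1 − Σt_2) − (Σ(ρt)_1 − Σ(ρt)_2) / ρ_m.
Σt_1 = 22.53 km; Σt_2 = 24.3 km; Σ(ρt)_1 = 59300.08; Σ(ρt)_2 = 65755.8 (in km·kg/m³).
e = (22.53 − 24.3) − (59300.08 − 65755.8) / 3217 = 0.237 km.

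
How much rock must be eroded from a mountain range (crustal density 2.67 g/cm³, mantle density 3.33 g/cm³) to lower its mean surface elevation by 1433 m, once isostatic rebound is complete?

7230 m

Net drop Δ = e − u = e − e ρ_c/ρ_m = e (ρ_m − ρ_c)/ρ_m.
e = Δ ρ_m/(ρ_m − ρ_c) = 1433 m × 3.33/0.66 = 7230 m.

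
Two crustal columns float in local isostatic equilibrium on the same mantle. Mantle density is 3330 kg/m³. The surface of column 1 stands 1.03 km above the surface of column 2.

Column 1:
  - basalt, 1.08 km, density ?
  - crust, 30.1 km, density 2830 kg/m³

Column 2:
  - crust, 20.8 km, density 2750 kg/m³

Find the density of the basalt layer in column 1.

2920 kg/m³

Take the compensation level at the base of the deeper column (depth z_c below the surface of column 1) and equate Σ ρ_i t_i down to z_c; mantle fills any gap and the z_c terms cancel.
Column 1: 1.08×ρ + 30.1×2830 + (z_c − 31.18)×3330
Column 2: 1.03×0 + 20.8×2750 + (z_c − 1.03 − 20.8)×3330
The z_c×3330 term appears on both sides and cancels. Collect the known terms of each column as K = Σ(ρt)_known − 3330 × (depth of known layers): K_1 = 85183 − 3330×31.18 = −18646.4; K_2 = 57200 − 3330×(1.03 + 20.8) = −15493.9.
Balance: K_1 + 1.08×ρ = K_2, so ρ = (K_2 − K_1)/1.08 = 3152.5/1.08 = 2920 kg/m³.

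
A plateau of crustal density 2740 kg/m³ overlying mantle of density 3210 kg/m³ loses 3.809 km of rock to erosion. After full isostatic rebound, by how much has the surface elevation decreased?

Rebound u = e ρ_c/ρ_m = 3.809 km × 2740/3210 = 3.251 km.
Net surface drop = e − u = 3.809 km − 3.251 km = e (ρ_m − ρ_c)/ρ_m = 0.558 km.

0.558 km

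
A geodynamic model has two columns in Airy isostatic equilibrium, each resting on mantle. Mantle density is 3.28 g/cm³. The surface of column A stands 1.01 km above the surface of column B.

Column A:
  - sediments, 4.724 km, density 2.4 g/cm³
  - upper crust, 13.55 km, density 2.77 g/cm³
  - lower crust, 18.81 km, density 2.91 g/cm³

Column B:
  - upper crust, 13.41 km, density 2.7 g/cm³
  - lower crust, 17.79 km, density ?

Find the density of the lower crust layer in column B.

Take the compensation level at the base of the deeper column (depth z_c below the surface of column A) and equate Σ ρ_i t_i down to z_c; mantle fills any gap and the z_c terms cancel.
Column A: 4.724×2.4 + 13.55×2.77 + 18.81×2.91 + (z_c − 37.084)×3.28
Column B: 1.01×0 + 13.41×2.7 + 17.79×ρ + (z_c − 1.01 − 31.2)×3.28
The z_c×3.28 term appears on both sides and cancels. Collect the known terms of each column as K = Σ(ρt)_known − 3.28 × (depth of known layers): K_A = 103.6082 − 3.28×37.084 = −18.02732; K_B = 36.207 − 3.28×(1.01 + 31.2) = −69.4418.
Balance: K_A = K_B + 17.79×ρ, so ρ = (K_A − K_B)/17.79 = 51.4145/17.79 = 2.89 g/cm³.

2.89 g/cm³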